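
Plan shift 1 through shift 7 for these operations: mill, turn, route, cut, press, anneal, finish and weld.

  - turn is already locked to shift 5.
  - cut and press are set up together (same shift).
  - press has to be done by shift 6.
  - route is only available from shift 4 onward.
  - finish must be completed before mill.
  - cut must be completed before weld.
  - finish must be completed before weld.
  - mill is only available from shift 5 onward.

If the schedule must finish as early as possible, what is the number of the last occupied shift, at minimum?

The precedence chain requires at least 2 distinct shifts.
mill can't be placed before shift 5, so the schedule must run through at least shift 5.
5 works (last occupied shift: shift 5): for example mill in shift 5; route in shift 4; press in shift 1; anneal in shift 1; cut in shift 1; finish in shift 1; weld in shift 2; turn in shift 5.

5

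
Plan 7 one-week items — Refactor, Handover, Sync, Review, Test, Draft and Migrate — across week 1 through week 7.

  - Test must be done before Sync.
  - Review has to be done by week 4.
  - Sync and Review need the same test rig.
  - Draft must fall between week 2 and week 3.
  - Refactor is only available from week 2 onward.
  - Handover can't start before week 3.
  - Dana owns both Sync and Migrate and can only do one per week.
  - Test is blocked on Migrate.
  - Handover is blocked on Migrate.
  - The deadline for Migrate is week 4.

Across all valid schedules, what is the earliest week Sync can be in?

week 3

Precedence pushes Sync to at least week 3.
Sync at week 3 is achievable: Handover in week 3; Draft in week 2; Sync in week 3; Migrate in week 1; Test in week 2; Review in week 1; Refactor in week 2.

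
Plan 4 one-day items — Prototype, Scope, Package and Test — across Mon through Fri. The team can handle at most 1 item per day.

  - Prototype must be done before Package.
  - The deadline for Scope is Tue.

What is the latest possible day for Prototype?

Downstream work caps Prototype at Thu.
Prototype at Thu is achievable: Prototype=Thu, Package=Fri, Test=Tue, Scope=Mon.

Thu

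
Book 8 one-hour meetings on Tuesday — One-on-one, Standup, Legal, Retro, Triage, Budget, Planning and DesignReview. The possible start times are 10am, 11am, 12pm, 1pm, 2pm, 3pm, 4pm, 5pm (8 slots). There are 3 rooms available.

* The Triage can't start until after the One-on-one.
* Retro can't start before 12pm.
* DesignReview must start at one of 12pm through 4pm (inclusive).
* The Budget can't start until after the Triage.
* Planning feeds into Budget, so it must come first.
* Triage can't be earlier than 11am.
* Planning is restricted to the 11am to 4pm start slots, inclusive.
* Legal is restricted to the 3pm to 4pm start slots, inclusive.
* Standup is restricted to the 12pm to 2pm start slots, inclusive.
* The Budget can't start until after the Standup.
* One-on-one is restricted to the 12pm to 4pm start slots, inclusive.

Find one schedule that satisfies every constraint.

Legal -> 3pm; One-on-one -> 12pm; Budget -> 2pm; Planning -> 11am; Retro -> 1pm; Standup -> 12pm; Triage -> 1pm; DesignReview -> 12pm

Checking: One-on-one(12pm) before Triage(1pm); Triage(1pm) before Budget(2pm); Planning(11am) before Budget(2pm); Standup(12pm) before Budget(2pm); One-on-one=12pm in [12pm,4pm]; Planning=11am in [11am,4pm]; DesignReview=12pm in [12pm,4pm]; Triage=1pm in [11am,5pm]; Legal=3pm in [3pm,4pm]; Retro=1pm in [12pm,5pm]; Standup=12pm in [12pm,2pm]; max 3 per slot (cap 3).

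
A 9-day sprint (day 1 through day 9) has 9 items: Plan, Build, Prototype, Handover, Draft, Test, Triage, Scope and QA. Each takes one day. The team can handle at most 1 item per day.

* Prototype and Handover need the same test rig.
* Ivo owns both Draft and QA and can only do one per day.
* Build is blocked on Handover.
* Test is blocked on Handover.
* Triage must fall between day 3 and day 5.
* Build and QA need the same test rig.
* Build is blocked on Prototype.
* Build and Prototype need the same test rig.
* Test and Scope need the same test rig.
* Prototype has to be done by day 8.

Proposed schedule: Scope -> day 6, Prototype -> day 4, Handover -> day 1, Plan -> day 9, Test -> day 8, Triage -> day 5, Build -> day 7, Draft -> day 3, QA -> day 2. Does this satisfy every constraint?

Test is blocked on Handover — holds.
Build and Prototype need the same test rig — holds.
Test and Scope need the same test rig — holds.
Ivo owns both Draft and QA and can only do one per day — holds.
Triage must fall between day 3 and day 5 — holds.
The team can handle at most 1 item per day — holds.
Build is blocked on Handover — holds.
Prototype has to be done by day 8 — holds.
Build is blocked on Prototype — holds.
Prototype and Handover need the same test rig — holds.
Build and QA need the same test rig — holds.

Valid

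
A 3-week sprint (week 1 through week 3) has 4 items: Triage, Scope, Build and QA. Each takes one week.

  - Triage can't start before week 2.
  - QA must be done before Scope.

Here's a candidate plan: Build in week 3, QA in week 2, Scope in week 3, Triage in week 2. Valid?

Triage can't start before week 2 — holds.
QA must be done before Scope — holds.

Yes, all constraints hold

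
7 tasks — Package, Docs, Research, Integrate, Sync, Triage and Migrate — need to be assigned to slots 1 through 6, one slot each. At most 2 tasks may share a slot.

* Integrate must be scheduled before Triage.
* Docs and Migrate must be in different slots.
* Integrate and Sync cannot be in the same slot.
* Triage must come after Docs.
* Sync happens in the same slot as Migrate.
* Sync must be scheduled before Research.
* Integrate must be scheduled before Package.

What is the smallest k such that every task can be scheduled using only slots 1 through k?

The precedence chain requires at least 2 distinct slots.
With at most 2 per slot and 7 tasks, at least 4 slots are needed.
4 works (last occupied slot: 4): for example Docs=1, Migrate=3, Research=4, Package=2, Triage=2, Sync=3, Integrate=1.

4 slots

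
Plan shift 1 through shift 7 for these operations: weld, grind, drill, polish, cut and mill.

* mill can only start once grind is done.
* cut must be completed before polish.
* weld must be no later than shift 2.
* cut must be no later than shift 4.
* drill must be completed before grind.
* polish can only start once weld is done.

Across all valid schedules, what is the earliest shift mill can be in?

Precedence pushes mill to at least shift 3.
mill at shift 3 is achievable: mill in shift 3, weld in shift 1, cut in shift 1, drill in shift 1, polish in shift 2, grind in shift 2.

shift 3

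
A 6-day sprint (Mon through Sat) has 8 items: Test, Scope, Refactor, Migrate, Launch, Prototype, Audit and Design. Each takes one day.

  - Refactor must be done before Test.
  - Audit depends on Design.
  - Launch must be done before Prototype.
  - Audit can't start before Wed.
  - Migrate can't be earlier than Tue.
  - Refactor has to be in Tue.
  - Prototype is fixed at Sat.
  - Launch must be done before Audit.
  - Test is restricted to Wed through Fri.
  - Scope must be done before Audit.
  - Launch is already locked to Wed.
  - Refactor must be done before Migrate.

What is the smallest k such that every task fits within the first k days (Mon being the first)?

6 days

The precedence chain requires at least 2 distinct days.
Prototype can't be placed before Sat — that is day 6 counting from Mon — so the schedule must run through at least 6 days.
6 works (last occupied day: Sat): for example Scope -> Mon, Test -> Wed, Launch -> Wed, Audit -> Thu, Refactor -> Tue, Design -> Mon, Migrate -> Wed, Prototype -> Sat.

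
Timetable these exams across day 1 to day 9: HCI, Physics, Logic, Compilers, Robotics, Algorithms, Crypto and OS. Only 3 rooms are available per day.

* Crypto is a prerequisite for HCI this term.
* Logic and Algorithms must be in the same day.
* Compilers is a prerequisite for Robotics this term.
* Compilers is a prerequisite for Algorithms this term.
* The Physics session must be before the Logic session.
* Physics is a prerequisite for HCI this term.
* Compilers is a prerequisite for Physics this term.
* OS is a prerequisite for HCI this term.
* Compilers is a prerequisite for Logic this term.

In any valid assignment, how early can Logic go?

Precedence pushes Logic to at least day 3.
Logic at day 3 is achievable: Logic in day 3, Algorithms in day 3, HCI in day 3, Robotics in day 2, OS in day 1, Physics in day 2, Compilers in day 1, Crypto in day 1.

day 3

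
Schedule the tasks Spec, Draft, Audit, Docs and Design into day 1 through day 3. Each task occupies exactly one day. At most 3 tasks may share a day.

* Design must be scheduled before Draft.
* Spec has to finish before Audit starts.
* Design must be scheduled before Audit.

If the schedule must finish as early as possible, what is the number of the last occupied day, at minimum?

The precedence chain requires at least 2 distinct days.
With at most 3 per day and 5 tasks, at least 2 days are needed.
2 works (last occupied day: day 2): for example Spec=day 1, Design=day 1, Audit=day 2, Docs=day 1, Draft=day 2.

2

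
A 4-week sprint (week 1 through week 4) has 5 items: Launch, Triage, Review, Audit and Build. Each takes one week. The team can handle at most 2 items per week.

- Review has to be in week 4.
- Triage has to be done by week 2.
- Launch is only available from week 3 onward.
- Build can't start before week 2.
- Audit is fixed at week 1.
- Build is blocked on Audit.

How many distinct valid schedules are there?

10

Splitting on Launch: it can be week 3 (6), week 4 (4). Listing each branch's schedules as (Triage, Review, Audit, Build) by week number:
Launch=week 3: (1,4,1,2) (1,4,1,3) (1,4,1,4) (2,4,1,2) (2,4,1,3) (2,4,1,4) — 6.
Launch=week 4: (1,4,1,2) (1,4,1,3) (2,4,1,2) (2,4,1,3) — 4.
Summing: 6 + 4 = 10.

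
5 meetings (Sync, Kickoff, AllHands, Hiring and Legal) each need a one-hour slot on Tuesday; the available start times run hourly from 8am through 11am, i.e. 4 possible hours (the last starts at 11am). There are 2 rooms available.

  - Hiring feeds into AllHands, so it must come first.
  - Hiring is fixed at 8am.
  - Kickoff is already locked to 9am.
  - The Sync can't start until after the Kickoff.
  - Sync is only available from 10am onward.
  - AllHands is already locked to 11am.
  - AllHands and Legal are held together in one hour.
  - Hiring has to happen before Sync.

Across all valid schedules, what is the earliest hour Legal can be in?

Legal must be in the same hour as AllHands, which can't be before 11am, so Legal is at least 11am.
Legal at 11am is achievable: Sync=10am, Legal=11am, Hiring=8am, Kickoff=9am, AllHands=11am.

11am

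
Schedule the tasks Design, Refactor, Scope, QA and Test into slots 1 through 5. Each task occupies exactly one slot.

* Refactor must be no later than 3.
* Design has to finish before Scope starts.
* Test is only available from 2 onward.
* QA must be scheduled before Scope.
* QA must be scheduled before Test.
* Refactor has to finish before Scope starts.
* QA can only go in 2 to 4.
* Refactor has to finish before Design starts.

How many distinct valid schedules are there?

Splitting on Design: it can be 2 (14), 3 (22), 4 (18). Listing each branch's schedules as (Refactor, Scope, QA, Test):
Design=2: (1,3,2,3) (1,3,2,4) (1,3,2,5) (1,4,2,3) (1,4,2,4) (1,4,2,5) (1,4,3,4) (1,4,3,5) (1,5,2,3) (1,5,2,4) (1,5,2,5) (1,5,3,4) (1,5,3,5) (1,5,4,5) — 14.
Design=3: (1,4,2,3) (1,4,2,4) (1,4,2,5) (1,4,3,4) (1,4,3,5) (1,5,2,3) (1,5,2,4) (1,5,2,5) (1,5,3,4) (1,5,3,5) (1,5,4,5) (2,4,2,3) (2,4,2,4) (2,4,2,5) (2,4,3,4) (2,4,3,5) (2,5,2,3) (2,5,2,4) (2,5,2,5) (2,5,3,4) (2,5,3,5) (2,5,4,5) — 22.
Design=4: (1,5,2,3) (1,5,2,4) (1,5,2,5) (1,5,3,4) (1,5,3,5) (1,5,4,5) (2,5,2,3) (2,5,2,4) (2,5,2,5) (2,5,3,4) (2,5,3,5) (2,5,4,5) (3,5,2,3) (3,5,2,4) (3,5,2,5) (3,5,3,4) (3,5,3,5) (3,5,4,5) — 18.
Summing: 14 + 22 + 18 = 54.

54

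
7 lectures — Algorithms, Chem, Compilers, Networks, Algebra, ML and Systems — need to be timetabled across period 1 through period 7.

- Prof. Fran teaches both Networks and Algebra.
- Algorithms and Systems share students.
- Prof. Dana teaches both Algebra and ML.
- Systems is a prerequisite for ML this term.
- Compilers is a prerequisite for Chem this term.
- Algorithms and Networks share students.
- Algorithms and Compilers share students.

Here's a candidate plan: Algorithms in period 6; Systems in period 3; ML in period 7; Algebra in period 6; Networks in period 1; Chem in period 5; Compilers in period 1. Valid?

Yes

Compilers is a prerequisite for Chem this term — holds.
Algorithms and Compilers share students — holds.
Prof. Fran teaches both Networks and Algebra — holds.
Algorithms and Networks share students — holds.
Algorithms and Systems share students — holds.
Prof. Dana teaches both Algebra and ML — holds.
Systems is a prerequisite for ML this term — holds.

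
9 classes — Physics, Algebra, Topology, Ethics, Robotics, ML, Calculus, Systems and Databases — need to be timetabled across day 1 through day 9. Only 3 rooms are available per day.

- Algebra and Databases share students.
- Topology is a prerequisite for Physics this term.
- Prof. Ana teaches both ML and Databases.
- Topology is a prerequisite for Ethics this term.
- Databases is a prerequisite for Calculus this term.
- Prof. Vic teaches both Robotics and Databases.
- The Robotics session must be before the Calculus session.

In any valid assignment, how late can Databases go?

day 8

Downstream work caps Databases at day 8.
Databases at day 8 is achievable: Robotics -> day 1; Systems -> day 3; Topology -> day 1; Algebra -> day 1; Calculus -> day 9; ML -> day 2; Physics -> day 2; Databases -> day 8; Ethics -> day 2.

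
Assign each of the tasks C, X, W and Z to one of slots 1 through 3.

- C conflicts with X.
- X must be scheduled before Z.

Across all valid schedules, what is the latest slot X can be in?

2

Downstream work caps X at 2.
X at 2 is achievable: W=1, Z=3, X=2, C=1.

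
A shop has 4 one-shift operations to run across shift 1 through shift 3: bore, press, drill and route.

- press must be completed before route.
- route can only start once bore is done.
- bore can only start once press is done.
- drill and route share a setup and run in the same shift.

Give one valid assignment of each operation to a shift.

drill=shift 3, bore=shift 2, route=shift 3, press=shift 1

Checking: press(shift 1) before route(shift 3); press(shift 1) before bore(shift 2); bore(shift 2) before route(shift 3); drill = route = shift 3.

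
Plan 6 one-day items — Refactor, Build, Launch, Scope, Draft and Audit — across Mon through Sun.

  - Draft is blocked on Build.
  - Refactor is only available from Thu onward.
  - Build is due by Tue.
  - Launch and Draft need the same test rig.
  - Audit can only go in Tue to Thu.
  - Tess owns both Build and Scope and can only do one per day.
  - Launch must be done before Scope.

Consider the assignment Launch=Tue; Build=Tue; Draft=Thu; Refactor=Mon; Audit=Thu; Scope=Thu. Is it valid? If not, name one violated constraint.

No — it violates: Refactor is only available from Thu onward

Refactor is only available from Thu onward — violated.
Draft is blocked on Build — holds.
Launch and Draft need the same test rig — holds.
Launch must be done before Scope — holds.
Tess owns both Build and Scope and can only do one per day — holds.
Build is due by Tue — holds.
Audit can only go in Tue to Thu — holds.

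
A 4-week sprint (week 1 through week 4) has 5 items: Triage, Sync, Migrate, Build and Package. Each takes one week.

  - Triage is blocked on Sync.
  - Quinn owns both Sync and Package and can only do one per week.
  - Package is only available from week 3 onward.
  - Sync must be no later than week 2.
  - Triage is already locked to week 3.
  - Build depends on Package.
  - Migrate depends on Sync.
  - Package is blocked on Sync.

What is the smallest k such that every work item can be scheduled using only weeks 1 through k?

The precedence chain requires at least 3 distinct weeks.
Propagating the time windows through the other constraints, Build can't land before week 4, so the schedule must run through at least week 4.
4 works (last occupied week: week 4): for example Sync -> week 1, Triage -> week 3, Migrate -> week 2, Package -> week 3, Build -> week 4.

4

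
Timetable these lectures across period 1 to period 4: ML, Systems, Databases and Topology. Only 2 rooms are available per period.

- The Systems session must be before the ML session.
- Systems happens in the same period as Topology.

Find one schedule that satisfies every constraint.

Systems in period 1; Topology in period 1; ML in period 2; Databases in period 2

Checking: Systems(period 1) before ML(period 2); Systems = Topology = period 1; max 2 per period (cap 2).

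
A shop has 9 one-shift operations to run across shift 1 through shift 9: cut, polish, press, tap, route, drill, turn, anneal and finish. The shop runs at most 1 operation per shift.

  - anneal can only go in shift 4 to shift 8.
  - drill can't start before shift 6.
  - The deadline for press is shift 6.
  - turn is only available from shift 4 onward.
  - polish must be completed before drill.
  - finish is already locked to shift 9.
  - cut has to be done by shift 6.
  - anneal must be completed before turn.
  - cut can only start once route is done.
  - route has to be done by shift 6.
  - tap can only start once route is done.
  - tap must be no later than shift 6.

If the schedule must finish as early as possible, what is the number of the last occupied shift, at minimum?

The precedence chain requires at least 2 distinct shifts.
With at most 1 per shift and 9 operations, at least 9 shifts are needed.
finish can't be placed before shift 9, so the schedule must run through at least shift 9.
9 works (last occupied shift: shift 9): for example cut in shift 2, tap in shift 3, polish in shift 5, anneal in shift 7, drill in shift 6, route in shift 1, press in shift 4, turn in shift 8, finish in shift 9.

shift 9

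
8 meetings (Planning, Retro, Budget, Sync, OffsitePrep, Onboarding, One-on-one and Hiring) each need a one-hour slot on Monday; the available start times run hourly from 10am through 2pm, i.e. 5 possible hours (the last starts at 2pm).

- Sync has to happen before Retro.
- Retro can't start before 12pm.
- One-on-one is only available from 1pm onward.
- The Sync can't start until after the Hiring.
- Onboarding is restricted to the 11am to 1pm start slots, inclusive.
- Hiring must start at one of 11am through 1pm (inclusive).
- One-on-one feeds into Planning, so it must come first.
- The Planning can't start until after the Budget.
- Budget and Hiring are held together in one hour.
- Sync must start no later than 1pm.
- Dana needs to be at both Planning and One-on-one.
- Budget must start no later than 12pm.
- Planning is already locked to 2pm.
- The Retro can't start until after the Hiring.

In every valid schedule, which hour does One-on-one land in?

One-on-one's window is 1pm–2pm.
Planning is fixed at 2pm, and One-on-one can't share a hour with Planning.
So One-on-one must be 1pm.

1pm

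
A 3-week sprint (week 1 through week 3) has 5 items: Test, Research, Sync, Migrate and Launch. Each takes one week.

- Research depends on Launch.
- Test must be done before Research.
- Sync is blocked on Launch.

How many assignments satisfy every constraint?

Splitting on Test: it can be week 1 (15), week 2 (9). Listing each branch's schedules as (Research, Sync, Migrate, Launch) by week number:
Test=week 1: (2,2,1,1) (2,2,2,1) (2,2,3,1) (2,3,1,1) (2,3,2,1) (2,3,3,1) (3,2,1,1) (3,2,2,1) (3,2,3,1) (3,3,1,1) (3,3,1,2) (3,3,2,1) (3,3,2,2) (3,3,3,1) (3,3,3,2) — 15.
Test=week 2: (3,2,1,1) (3,2,2,1) (3,2,3,1) (3,3,1,1) (3,3,1,2) (3,3,2,1) (3,3,2,2) (3,3,3,1) (3,3,3,2) — 9.
Summing: 15 + 9 = 24.

24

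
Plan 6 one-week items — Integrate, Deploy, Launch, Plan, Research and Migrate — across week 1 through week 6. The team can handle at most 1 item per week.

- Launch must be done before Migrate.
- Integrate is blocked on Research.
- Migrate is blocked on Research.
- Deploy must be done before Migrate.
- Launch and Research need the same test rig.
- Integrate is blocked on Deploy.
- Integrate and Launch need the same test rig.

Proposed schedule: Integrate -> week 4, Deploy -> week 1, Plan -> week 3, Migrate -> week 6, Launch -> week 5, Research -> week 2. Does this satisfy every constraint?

Yes

Integrate is blocked on Deploy — holds.
Launch and Research need the same test rig — holds.
The team can handle at most 1 item per week — holds.
Launch must be done before Migrate — holds.
Migrate is blocked on Research — holds.
Integrate and Launch need the same test rig — holds.
Deploy must be done before Migrate — holds.
Integrate is blocked on Research — holds.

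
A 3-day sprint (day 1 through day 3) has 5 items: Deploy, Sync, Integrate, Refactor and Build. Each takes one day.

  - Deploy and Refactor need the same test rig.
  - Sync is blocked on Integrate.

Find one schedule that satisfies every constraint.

Deploy=day 1; Sync=day 2; Build=day 1; Refactor=day 2; Integrate=day 1

Checking: Integrate(day 1) before Sync(day 2); Deploy(day 1) != Refactor(day 2).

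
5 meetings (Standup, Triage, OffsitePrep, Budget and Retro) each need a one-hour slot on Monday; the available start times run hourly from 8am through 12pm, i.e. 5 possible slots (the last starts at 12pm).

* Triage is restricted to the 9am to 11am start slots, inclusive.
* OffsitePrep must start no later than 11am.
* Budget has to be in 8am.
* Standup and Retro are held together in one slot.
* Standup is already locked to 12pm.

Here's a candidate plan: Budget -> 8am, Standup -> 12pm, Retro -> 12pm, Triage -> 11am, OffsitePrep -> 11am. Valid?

Valid

Triage is restricted to the 9am to 11am start slots, inclusive — holds.
OffsitePrep must start no later than 11am — holds.
Standup and Retro are held together in one slot — holds.
Standup is already locked to 12pm — holds.
Budget has to be in 8am — holds.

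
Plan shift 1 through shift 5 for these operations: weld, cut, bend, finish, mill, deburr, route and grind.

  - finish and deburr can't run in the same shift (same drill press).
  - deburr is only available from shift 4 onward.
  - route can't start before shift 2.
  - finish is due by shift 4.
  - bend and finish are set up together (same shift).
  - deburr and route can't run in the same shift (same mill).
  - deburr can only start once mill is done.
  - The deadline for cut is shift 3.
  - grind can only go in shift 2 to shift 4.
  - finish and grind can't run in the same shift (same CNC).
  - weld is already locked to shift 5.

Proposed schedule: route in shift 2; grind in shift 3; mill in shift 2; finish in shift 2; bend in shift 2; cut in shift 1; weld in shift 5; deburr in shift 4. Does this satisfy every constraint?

Valid

deburr and route can't run in the same shift (same mill) — holds.
route can't start before shift 2 — holds.
finish and grind can't run in the same shift (same CNC) — holds.
The deadline for cut is shift 3 — holds.
deburr is only available from shift 4 onward — holds.
bend and finish are set up together (same shift) — holds.
deburr can only start once mill is done — holds.
finish and deburr can't run in the same shift (same drill press) — holds.
grind can only go in shift 2 to shift 4 — holds.
weld is already locked to shift 5 — holds.
finish is due by shift 4 — holds.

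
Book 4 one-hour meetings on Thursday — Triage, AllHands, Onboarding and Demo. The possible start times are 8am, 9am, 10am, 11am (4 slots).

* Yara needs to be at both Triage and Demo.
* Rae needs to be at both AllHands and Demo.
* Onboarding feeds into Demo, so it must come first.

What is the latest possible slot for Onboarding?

Downstream work caps Onboarding at 10am.
Onboarding at 10am is achievable: Onboarding=10am; AllHands=8am; Triage=8am; Demo=11am.

10am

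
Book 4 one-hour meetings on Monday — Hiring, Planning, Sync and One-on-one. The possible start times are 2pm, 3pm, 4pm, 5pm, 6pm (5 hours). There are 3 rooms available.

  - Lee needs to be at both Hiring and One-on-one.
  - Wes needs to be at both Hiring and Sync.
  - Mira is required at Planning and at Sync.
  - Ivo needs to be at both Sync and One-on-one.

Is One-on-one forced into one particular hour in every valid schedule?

No

One-on-one can be 2pm (e.g. Sync in 4pm; Hiring in 3pm; One-on-one in 2pm; Planning in 2pm) or 3pm (e.g. Hiring=2pm; One-on-one=3pm; Sync=4pm; Planning=2pm).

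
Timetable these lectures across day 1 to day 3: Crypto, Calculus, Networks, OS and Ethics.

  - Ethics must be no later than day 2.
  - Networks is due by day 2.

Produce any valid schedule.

Calculus=day 1, Ethics=day 1, Networks=day 1, Crypto=day 1, OS=day 1

Checking: Networks=day 1 in [day 1,day 2]; Ethics=day 1 in [day 1,day 2].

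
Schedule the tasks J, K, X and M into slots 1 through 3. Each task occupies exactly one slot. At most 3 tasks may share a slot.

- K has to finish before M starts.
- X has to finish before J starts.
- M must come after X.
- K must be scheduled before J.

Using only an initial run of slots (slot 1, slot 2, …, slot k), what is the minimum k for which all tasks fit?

The precedence chain requires at least 2 distinct slots.
With at most 3 per slot and 4 tasks, at least 2 slots are needed.
2 works (last occupied slot: 2): for example J in 2; K in 1; M in 2; X in 1.

2 slots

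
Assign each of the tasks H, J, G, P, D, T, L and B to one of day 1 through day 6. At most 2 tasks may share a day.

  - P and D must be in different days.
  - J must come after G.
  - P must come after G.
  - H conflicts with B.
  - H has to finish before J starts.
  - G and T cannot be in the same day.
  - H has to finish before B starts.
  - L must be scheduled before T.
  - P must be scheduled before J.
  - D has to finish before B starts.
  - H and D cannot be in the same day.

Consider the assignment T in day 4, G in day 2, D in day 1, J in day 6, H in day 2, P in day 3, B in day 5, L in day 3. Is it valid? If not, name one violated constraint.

Yes, all constraints hold

P and D must be in different days — holds.
L must be scheduled before T — holds.
At most 2 tasks may share a day — holds.
G and T cannot be in the same day — holds.
J must come after G — holds.
H conflicts with B — holds.
H has to finish before J starts — holds.
P must come after G — holds.
H and D cannot be in the same day — holds.
D has to finish before B starts — holds.
H has to finish before B starts — holds.
P must be scheduled before J — holds.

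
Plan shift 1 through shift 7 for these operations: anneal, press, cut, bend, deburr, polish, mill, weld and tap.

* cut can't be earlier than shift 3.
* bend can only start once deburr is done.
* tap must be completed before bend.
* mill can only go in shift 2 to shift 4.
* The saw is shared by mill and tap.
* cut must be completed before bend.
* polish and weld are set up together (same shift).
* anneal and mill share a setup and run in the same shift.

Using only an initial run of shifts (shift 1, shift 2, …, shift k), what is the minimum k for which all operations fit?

The precedence chain requires at least 2 distinct shifts.
Propagating the time windows through the other constraints, bend can't land before shift 4, so the schedule must run through at least shift 4.
4 works (last occupied shift: shift 4): for example press -> shift 1, anneal -> shift 2, tap -> shift 1, cut -> shift 3, polish -> shift 1, bend -> shift 4, weld -> shift 1, mill -> shift 2, deburr -> shift 1.

4 shifts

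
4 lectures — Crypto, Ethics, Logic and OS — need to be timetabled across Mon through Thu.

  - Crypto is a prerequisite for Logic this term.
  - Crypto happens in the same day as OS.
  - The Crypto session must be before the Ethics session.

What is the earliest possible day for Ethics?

Tue

Precedence pushes Ethics to at least Tue.
Ethics at Tue is achievable: Crypto -> Mon; Ethics -> Tue; Logic -> Tue; OS -> Mon.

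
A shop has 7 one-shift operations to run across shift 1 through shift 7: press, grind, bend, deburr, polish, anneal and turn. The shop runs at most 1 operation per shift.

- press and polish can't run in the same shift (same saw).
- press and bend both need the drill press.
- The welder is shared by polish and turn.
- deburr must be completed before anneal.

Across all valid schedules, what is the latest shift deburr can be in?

shift 6

Downstream work caps deburr at shift 6.
deburr at shift 6 is achievable: polish=shift 4; bend=shift 3; grind=shift 2; anneal=shift 7; turn=shift 5; deburr=shift 6; press=shift 1.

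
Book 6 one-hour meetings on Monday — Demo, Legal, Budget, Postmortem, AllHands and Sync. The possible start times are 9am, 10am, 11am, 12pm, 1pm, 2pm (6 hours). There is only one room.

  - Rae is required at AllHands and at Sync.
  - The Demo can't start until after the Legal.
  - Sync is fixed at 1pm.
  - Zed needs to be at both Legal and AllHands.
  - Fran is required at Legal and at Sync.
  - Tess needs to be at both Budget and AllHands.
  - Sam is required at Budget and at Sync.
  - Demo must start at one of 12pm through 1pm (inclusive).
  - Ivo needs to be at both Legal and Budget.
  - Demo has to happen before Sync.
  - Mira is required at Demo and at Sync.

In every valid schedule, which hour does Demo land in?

Demo's window is 12pm–1pm.
Sync is fixed at 1pm, and Demo can't share a hour with Sync.
So Demo must be 12pm.

12pm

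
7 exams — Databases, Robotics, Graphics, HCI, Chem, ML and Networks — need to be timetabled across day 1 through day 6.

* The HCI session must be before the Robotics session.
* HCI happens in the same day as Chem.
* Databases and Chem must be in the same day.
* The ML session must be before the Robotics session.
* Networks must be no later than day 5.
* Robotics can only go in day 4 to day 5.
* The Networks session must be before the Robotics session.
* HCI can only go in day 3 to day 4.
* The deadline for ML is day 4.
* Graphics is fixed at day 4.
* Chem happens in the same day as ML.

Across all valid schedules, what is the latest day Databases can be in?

Databases must be in the same day as HCI, which can't be before day 3, so Databases is at least day 3; Databases must be in the same day as HCI, which can't be after day 4, so Databases is at most day 4.
Databases at day 4 is achievable: Robotics in day 5, Graphics in day 4, Networks in day 1, HCI in day 4, Chem in day 4, ML in day 4, Databases in day 4.

day 4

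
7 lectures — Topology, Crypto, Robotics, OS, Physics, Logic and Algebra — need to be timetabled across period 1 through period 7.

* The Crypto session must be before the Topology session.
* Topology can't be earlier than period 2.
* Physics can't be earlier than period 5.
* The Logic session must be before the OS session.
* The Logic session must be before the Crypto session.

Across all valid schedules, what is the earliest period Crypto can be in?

Precedence pushes Crypto to at least period 2; downstream work caps Crypto at period 6.
Crypto at period 2 is achievable: Robotics=period 1, Physics=period 5, Topology=period 3, Algebra=period 1, Crypto=period 2, OS=period 2, Logic=period 1.

period 2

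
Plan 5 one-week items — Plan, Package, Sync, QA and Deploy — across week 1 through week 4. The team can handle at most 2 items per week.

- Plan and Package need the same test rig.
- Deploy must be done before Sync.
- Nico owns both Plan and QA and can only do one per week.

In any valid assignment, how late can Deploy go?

Downstream work caps Deploy at week 3.
Deploy at week 3 is achievable: Package -> week 2, QA -> week 2, Sync -> week 4, Plan -> week 1, Deploy -> week 3.

week 3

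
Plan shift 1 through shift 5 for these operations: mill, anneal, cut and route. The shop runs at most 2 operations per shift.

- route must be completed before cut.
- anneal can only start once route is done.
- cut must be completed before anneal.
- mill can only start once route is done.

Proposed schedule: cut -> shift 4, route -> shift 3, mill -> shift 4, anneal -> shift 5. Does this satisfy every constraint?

Yes, all constraints hold

The shop runs at most 2 operations per shift — holds.
route must be completed before cut — holds.
anneal can only start once route is done — holds.
cut must be completed before anneal — holds.
mill can only start once route is done — holds.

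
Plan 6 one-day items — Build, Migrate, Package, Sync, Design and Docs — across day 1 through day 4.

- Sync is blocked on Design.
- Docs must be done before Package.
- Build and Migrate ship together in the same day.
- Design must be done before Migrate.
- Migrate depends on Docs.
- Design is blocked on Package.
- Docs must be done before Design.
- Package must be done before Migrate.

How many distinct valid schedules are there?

1

Enumerating: Sync=day 4; Package=day 2; Build=day 4; Design=day 3; Docs=day 1; Migrate=day 4.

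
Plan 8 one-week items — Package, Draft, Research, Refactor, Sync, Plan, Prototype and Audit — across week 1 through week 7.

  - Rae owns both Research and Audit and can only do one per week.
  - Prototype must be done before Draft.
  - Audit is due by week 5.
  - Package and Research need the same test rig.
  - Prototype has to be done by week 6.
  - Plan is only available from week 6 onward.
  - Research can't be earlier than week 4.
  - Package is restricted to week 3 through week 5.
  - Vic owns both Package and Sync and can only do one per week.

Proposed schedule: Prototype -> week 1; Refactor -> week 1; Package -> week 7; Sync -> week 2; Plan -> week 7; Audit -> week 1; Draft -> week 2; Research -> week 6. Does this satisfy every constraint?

No. Package is restricted to week 3 through week 5 is not satisfied.

Rae owns both Research and Audit and can only do one per week — holds.
Prototype must be done before Draft — holds.
Plan is only available from week 6 onward — holds.
Package is restricted to week 3 through week 5 — violated.
Prototype has to be done by week 6 — holds.
Audit is due by week 5 — holds.
Vic owns both Package and Sync and can only do one per week — holds.
Research can't be earlier than week 4 — holds.
Package and Research need the same test rig — holds.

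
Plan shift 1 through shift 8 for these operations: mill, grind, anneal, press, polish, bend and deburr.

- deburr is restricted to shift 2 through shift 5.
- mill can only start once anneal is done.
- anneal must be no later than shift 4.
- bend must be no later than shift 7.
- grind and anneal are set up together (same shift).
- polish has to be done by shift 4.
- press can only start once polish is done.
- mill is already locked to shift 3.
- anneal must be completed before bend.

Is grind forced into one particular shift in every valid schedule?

No

grind can be shift 1 (e.g. mill=shift 3; polish=shift 1; press=shift 2; deburr=shift 2; grind=shift 1; bend=shift 2; anneal=shift 1) or shift 2 (e.g. press in shift 2; anneal in shift 2; mill in shift 3; bend in shift 3; polish in shift 1; grind in shift 2; deburr in shift 2).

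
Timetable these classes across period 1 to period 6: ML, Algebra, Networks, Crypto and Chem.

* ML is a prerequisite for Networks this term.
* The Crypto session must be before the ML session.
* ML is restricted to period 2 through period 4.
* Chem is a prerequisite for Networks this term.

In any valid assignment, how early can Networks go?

Precedence pushes Networks to at least period 3.
Networks at period 3 is achievable: Chem=period 1; Crypto=period 1; ML=period 2; Algebra=period 1; Networks=period 3.

period 3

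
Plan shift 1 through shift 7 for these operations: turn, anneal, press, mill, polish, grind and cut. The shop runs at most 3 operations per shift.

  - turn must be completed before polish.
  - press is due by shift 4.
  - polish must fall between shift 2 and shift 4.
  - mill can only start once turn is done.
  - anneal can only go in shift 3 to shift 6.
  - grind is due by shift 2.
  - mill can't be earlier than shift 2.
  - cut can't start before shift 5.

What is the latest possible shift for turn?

shift 3

Downstream work caps turn at shift 3.
turn at shift 3 is achievable: cut=shift 5, mill=shift 4, polish=shift 4, press=shift 1, turn=shift 3, grind=shift 1, anneal=shift 3.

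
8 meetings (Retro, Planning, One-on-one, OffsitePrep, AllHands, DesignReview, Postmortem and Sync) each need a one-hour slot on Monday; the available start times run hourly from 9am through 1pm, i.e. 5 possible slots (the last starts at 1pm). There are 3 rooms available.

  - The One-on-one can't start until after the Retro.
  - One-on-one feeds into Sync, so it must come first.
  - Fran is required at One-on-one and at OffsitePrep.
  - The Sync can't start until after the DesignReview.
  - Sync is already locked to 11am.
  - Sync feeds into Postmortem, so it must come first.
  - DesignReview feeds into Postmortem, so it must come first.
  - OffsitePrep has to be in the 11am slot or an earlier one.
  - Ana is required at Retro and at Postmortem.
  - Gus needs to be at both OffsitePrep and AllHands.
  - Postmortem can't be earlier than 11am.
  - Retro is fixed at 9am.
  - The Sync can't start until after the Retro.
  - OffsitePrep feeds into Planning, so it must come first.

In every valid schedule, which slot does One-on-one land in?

Retro is fixed at 9am and must come before One-on-one, so One-on-one is at least 10am.
Sync is fixed at 11am and must come after One-on-one, so One-on-one is at most 10am.
So One-on-one must be 10am.

10am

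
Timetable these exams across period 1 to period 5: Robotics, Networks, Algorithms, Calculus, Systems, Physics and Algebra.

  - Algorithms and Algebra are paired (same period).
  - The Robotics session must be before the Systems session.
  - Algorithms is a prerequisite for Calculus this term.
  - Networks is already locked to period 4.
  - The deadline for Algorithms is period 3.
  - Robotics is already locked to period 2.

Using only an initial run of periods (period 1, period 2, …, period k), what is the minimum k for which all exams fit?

4

The precedence chain requires at least 2 distinct periods.
Networks can't be placed before period 4, so the schedule must run through at least period 4.
4 works (last occupied period: period 4): for example Robotics=period 2; Networks=period 4; Algorithms=period 1; Systems=period 3; Physics=period 1; Calculus=period 2; Algebra=period 1.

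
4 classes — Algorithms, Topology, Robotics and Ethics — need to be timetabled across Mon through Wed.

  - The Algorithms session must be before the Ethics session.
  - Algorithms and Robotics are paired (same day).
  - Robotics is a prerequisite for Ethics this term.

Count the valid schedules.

9

Splitting on Algorithms: it can be Mon (6), Tue (3). Listing each branch's schedules as (Topology, Robotics, Ethics):
Algorithms=Mon: (Mon,Mon,Tue) (Mon,Mon,Wed) (Tue,Mon,Tue) (Tue,Mon,Wed) (Wed,Mon,Tue) (Wed,Mon,Wed) — 6.
Algorithms=Tue: (Mon,Tue,Wed) (Tue,Tue,Wed) (Wed,Tue,Wed) — 3.
Summing: 6 + 3 = 9.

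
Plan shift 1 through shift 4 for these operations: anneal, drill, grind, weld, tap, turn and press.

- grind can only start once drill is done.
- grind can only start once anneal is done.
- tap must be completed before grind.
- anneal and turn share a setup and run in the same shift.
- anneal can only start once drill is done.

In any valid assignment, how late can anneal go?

Precedence pushes anneal to at least shift 2; downstream work caps anneal at shift 3.
anneal at shift 3 is achievable: drill -> shift 1, weld -> shift 1, grind -> shift 4, turn -> shift 3, press -> shift 1, anneal -> shift 3, tap -> shift 1.

shift 3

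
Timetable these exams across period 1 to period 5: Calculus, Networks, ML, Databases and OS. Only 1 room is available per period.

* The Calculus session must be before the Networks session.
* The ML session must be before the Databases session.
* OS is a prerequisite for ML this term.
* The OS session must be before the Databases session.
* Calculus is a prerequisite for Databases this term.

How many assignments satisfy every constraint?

Splitting on Calculus: it can be period 1 (4), period 2 (3), period 3 (2). Listing each branch's schedules as (Networks, ML, Databases, OS) by period number:
Calculus=period 1: (2,4,5,3) (3,4,5,2) (4,3,5,2) (5,3,4,2) — 4.
Calculus=period 2: (3,4,5,1) (4,3,5,1) (5,3,4,1) — 3.
Calculus=period 3: (4,2,5,1) (5,2,4,1) — 2.
Summing: 4 + 3 + 2 = 9.

9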